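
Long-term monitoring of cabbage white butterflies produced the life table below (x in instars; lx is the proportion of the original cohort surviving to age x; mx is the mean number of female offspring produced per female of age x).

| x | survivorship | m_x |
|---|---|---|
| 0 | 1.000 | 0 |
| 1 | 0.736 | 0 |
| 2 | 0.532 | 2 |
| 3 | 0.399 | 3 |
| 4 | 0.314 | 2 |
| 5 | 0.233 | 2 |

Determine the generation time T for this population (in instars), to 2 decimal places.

3.15

lx·mx: 0, 0, 1.064, 1.197, 0.628, 0.466 → R0 = 3.355
x·lx·mx: 0, 0, 2.128, 3.591, 2.512, 2.33 → Σ = 10.561
T = 10.561 / 3.355 = 3.147839… → 3.15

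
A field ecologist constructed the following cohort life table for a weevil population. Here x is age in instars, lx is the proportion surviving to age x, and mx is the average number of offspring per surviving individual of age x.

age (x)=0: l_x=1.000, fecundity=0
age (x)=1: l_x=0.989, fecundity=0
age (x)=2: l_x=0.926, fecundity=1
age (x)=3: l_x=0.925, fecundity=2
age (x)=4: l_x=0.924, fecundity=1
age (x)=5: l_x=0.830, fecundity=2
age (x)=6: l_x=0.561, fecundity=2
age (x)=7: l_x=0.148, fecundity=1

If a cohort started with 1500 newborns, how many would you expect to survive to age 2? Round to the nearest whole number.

1389

Expected survivors = N0 · l_2 = 1500 × 0.926 = 1389 → 1389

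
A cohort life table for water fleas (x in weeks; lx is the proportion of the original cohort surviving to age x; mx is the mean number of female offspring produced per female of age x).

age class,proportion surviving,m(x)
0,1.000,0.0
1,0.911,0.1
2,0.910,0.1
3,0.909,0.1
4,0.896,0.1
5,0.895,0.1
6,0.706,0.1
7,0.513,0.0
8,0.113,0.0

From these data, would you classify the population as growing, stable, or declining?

R0 = Σ lx·mx = 0 + 0.0911 + 0.091 + 0.0909 + 0.0896 + 0.0895 + 0.0706 + 0 + 0 = 0.5227
R0 < 1, so the population is declining.

declining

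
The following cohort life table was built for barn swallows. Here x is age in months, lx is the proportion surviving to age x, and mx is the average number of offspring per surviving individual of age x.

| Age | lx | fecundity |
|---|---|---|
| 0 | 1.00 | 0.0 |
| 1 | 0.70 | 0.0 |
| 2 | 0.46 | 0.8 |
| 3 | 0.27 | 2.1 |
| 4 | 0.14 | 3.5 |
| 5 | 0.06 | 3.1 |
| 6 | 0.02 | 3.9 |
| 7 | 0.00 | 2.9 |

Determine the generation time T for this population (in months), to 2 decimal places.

3.43

lx·mx: 0, 0, 0.368, 0.567, 0.49, 0.186, 0.078, 0 → R0 = 1.689
x·lx·mx: 0, 0, 0.736, 1.701, 1.96, 0.93, 0.468, 0 → Σ = 5.795
T = 5.795 / 1.689 = 3.431024… → 3.43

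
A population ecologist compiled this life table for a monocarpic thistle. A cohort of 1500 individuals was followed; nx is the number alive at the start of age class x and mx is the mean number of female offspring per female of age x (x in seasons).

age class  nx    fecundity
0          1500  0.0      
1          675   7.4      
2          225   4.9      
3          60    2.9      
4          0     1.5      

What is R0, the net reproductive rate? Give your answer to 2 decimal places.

4.18

lx = nx/n0 = nx/1500: 1, 0.45, 0.15, 0.04, 0
lx·mx by age: 0, 3.33, 0.735, 0.116, 0
R0 = Σ lx·mx = 4.181 → 4.18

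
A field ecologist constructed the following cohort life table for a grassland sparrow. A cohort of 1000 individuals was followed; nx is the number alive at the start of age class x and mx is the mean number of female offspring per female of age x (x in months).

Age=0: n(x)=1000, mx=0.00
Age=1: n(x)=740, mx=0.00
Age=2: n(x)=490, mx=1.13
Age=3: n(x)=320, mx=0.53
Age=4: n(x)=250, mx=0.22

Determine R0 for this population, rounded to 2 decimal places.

0.78

lx = nx/n0 = nx/1000: 1, 0.74, 0.49, 0.32, 0.25
lx·mx by age: 0, 0, 0.5537, 0.1696, 0.055
R0 = Σ lx·mx = 0.7783 → 0.78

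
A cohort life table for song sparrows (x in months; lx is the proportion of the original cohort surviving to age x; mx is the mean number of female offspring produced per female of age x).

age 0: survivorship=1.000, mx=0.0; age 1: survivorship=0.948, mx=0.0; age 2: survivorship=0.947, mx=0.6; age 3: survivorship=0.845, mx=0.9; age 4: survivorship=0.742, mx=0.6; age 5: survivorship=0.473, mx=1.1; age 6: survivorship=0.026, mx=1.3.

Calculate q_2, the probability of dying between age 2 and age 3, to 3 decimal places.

0.108

q_2 = (l_2 − l_3) / l_2 = (0.947 − 0.845) / 0.947
     = 0.102 / 0.947 = 0.107709… → 0.108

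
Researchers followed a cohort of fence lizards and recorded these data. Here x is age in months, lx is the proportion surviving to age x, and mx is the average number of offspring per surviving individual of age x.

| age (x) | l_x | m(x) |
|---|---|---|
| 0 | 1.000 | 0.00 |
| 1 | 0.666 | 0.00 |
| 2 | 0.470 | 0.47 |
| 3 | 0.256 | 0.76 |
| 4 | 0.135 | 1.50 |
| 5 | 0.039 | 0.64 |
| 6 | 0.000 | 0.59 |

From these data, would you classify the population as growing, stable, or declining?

declining

R0 = Σ lx·mx = 0 + 0 + 0.2209 + 0.19456 + 0.2025 + 0.02496 + 0 = 0.64292
R0 < 1, so the population is declining.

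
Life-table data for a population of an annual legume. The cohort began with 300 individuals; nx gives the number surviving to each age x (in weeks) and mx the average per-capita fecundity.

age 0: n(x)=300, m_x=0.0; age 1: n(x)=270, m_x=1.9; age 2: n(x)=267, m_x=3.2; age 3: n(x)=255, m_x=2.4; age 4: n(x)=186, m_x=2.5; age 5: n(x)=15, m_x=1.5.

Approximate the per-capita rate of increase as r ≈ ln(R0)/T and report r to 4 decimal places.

lx = nx/n0 = nx/300: 1, 0.9, 0.89, 0.85, 0.62, 0.05
R0 = Σ lx·mx = 0 + 1.71 + 2.848 + 2.04 + 1.55 + 0.075 = 8.223
Σ x·lx·mx = 20.101; T = 20.101/8.223 = 2.44448…
r ≈ ln(R0)/T = ln(8.223)/2.44448… = 0.861914… → 0.8619

0.8619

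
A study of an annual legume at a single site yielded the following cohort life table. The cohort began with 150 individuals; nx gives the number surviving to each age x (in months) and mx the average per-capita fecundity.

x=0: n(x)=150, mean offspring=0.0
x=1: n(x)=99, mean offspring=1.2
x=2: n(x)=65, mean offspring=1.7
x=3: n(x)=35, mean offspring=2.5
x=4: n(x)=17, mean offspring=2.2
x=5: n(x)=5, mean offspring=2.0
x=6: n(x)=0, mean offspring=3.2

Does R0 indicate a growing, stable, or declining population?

growing

lx = nx/n0 = nx/150: 1, 0.66, 0.43333…, 0.23333…, 0.11333…, 0.03333…, 0
R0 = Σ lx·mx = 0 + 0.792 + 0.736667… + 0.583333… + 0.249333… + 0.066667… + 0 = 2.428…
R0 > 1, so the population is growing.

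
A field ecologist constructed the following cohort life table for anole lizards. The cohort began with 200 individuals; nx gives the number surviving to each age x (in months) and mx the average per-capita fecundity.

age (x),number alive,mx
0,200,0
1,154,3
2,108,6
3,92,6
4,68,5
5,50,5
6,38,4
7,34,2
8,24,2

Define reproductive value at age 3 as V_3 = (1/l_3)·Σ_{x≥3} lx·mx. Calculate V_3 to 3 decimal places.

15.326

lx = nx/n0 = nx/200: 1, 0.77, 0.54, 0.46, 0.34, 0.25, 0.19, 0.17, 0.12
lx·mx for x ≥ 3: 2.76, 1.7, 1.25, 0.76, 0.34, 0.24 → sum = 7.05
V_3 = 7.05 / l_3 = 7.05 / 0.46 = 15.326087… → 15.326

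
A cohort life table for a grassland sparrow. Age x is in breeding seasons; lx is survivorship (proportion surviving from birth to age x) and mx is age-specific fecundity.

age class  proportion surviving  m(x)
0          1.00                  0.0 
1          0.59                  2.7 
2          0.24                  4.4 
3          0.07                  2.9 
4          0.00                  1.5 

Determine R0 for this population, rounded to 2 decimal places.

2.85

lx·mx by age: 0, 1.593, 1.056, 0.203, 0
R0 = Σ lx·mx = 2.852 → 2.85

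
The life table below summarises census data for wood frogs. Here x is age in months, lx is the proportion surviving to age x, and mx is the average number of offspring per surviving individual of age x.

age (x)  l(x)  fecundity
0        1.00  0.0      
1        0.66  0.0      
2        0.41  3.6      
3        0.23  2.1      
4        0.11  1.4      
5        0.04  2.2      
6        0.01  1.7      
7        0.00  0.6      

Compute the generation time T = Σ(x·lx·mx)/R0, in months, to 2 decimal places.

lx·mx: 0, 0, 1.476, 0.483, 0.154, 0.088, 0.017, 0 → R0 = 2.218
x·lx·mx: 0, 0, 2.952, 1.449, 0.616, 0.44, 0.102, 0 → Σ = 5.559
T = 5.559 / 2.218 = 2.506312… → 2.51

2.51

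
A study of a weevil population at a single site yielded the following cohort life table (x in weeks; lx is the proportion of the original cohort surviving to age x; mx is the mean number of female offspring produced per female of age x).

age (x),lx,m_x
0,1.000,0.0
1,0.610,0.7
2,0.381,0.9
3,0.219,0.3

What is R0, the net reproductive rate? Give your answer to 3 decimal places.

lx·mx by age: 0, 0.427, 0.3429, 0.0657
R0 = Σ lx·mx = 0.8356 → 0.836

0.836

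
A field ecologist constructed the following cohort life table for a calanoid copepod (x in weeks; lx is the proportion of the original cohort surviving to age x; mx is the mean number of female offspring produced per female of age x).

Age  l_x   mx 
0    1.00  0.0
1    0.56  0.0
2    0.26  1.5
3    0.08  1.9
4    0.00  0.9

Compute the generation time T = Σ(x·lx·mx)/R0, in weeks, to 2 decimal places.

2.28

lx·mx: 0, 0, 0.39, 0.152, 0 → R0 = 0.542
x·lx·mx: 0, 0, 0.78, 0.456, 0 → Σ = 1.236
T = 1.236 / 0.542 = 2.280443… → 2.28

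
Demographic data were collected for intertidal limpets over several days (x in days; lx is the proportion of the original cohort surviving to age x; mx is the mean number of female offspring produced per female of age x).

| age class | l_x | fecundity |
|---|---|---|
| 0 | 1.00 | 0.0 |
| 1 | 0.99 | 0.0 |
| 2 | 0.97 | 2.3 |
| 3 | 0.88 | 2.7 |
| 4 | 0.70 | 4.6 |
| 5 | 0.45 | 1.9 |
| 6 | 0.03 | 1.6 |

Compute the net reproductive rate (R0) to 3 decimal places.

8.730

lx·mx by age: 0, 0, 2.231, 2.376, 3.22, 0.855, 0.048
R0 = Σ lx·mx = 8.73 → 8.730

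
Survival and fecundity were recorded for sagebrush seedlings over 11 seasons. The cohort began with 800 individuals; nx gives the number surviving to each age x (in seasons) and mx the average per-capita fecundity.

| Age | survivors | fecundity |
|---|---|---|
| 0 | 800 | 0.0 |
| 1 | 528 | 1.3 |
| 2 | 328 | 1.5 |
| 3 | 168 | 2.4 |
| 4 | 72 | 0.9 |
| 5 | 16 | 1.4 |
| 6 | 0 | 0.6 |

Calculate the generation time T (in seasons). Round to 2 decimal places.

1.95

lx = nx/n0 = nx/800: 1, 0.66, 0.41, 0.21, 0.09, 0.02, 0
lx·mx: 0, 0.858, 0.615, 0.504, 0.081, 0.028, 0 → R0 = 2.086
x·lx·mx: 0, 0.858, 1.23, 1.512, 0.324, 0.14, 0 → Σ = 4.064
T = 4.064 / 2.086 = 1.948226… → 1.95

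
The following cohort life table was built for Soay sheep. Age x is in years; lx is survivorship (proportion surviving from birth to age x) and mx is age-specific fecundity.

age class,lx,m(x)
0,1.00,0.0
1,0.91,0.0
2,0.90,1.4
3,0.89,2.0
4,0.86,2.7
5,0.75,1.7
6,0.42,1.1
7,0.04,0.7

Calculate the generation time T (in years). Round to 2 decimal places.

lx·mx: 0, 0, 1.26, 1.78, 2.322, 1.275, 0.462, 0.028 → R0 = 7.127
x·lx·mx: 0, 0, 2.52, 5.34, 9.288, 6.375, 2.772, 0.196 → Σ = 26.491
T = 26.491 / 7.127 = 3.716992… → 3.72

3.72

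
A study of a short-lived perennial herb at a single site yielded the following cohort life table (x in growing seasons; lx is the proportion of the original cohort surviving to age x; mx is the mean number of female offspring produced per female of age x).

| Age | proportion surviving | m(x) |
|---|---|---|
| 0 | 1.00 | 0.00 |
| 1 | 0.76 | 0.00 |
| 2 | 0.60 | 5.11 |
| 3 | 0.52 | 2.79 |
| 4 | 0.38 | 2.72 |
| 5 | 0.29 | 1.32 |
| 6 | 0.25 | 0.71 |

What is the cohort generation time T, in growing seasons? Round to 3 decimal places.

lx·mx: 0, 0, 3.066, 1.4508, 1.0336, 0.3828, 0.1775 → R0 = 6.1107
x·lx·mx: 0, 0, 6.132, 4.3524, 4.1344, 1.914, 1.065 → Σ = 17.5978
T = 17.5978 / 6.1107 = 2.879834… → 2.880

2.880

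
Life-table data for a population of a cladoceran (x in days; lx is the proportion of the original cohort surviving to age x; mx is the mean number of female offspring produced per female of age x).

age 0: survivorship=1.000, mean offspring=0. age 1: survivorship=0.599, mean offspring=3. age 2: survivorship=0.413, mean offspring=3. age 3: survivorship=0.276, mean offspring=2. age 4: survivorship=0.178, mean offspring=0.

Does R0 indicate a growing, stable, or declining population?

R0 = Σ lx·mx = 0 + 1.797 + 1.239 + 0.552 + 0 = 3.588
R0 > 1, so the population is growing.

growing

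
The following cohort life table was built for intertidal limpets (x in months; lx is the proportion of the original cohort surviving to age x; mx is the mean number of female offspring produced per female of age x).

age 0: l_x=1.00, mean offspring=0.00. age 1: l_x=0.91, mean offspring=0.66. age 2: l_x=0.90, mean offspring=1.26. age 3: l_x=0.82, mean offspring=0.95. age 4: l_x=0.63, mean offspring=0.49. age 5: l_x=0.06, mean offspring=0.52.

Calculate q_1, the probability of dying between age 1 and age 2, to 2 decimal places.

q_1 = (l_1 − l_2) / l_1 = (0.91 − 0.9) / 0.91
     = 0.01 / 0.91 = 0.010989… → 0.01

0.01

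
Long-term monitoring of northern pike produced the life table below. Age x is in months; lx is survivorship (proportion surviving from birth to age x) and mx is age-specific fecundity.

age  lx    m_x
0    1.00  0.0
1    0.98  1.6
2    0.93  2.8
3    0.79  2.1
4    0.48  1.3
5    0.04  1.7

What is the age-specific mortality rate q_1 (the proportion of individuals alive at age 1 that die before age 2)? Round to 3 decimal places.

q_1 = (l_1 − l_2) / l_1 = (0.98 − 0.93) / 0.98
     = 0.05 / 0.98 = 0.05102… → 0.051

0.051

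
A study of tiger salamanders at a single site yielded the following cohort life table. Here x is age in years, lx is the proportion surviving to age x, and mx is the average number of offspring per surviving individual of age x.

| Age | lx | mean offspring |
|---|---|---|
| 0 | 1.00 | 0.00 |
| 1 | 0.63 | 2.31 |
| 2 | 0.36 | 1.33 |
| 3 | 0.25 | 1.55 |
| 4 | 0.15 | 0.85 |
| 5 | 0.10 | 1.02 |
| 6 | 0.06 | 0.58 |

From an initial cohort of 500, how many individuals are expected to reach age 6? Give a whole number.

30

Expected survivors = N0 · l_6 = 500 × 0.06 = 30 → 30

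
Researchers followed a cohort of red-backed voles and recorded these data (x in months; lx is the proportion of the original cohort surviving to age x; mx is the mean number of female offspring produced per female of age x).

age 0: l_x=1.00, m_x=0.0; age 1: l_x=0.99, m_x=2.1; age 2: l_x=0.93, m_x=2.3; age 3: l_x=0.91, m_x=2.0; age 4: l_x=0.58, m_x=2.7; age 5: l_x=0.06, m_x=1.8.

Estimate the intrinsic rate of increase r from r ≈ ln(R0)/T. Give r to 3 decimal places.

R0 = Σ lx·mx = 0 + 2.079 + 2.139 + 1.82 + 1.566 + 0.108 = 7.712
Σ x·lx·mx = 18.621; T = 18.621/7.712 = 2.41455…
r ≈ ln(R0)/T = ln(7.712)/2.41455… = 0.84603… → 0.846

0.846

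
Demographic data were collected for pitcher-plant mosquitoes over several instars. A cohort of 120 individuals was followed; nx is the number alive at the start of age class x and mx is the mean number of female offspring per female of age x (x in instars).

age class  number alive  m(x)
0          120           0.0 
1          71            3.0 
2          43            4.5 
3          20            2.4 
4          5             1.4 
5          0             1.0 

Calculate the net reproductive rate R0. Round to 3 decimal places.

lx = nx/n0 = nx/120: 1, 0.59167…, 0.35833…, 0.16667…, 0.04167…, 0
lx·mx by age: 0, 1.775…, 1.6125…, 0.4…, 0.058333…, 0
R0 = Σ lx·mx = 3.845833… → 3.846

3.846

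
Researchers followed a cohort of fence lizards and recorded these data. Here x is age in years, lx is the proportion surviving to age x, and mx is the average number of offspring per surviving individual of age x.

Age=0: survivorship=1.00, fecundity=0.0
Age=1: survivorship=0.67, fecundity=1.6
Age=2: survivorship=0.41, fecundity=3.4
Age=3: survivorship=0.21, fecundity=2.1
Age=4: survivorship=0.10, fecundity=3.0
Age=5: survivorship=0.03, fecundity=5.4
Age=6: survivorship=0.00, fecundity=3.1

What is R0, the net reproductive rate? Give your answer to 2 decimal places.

lx·mx by age: 0, 1.072, 1.394, 0.441, 0.3, 0.162, 0
R0 = Σ lx·mx = 3.369 → 3.37

3.37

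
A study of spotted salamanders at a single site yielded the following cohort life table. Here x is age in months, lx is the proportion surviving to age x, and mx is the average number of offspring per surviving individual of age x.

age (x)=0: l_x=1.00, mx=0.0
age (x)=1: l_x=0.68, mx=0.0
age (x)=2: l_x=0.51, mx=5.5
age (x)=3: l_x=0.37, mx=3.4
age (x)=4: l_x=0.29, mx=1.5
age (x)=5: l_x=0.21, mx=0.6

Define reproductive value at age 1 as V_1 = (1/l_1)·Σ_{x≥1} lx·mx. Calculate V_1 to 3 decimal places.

6.800

lx·mx for x ≥ 1: 0, 2.805, 1.258, 0.435, 0.126 → sum = 4.624
V_1 = 4.624 / l_1 = 4.624 / 0.68 = 6.8 → 6.800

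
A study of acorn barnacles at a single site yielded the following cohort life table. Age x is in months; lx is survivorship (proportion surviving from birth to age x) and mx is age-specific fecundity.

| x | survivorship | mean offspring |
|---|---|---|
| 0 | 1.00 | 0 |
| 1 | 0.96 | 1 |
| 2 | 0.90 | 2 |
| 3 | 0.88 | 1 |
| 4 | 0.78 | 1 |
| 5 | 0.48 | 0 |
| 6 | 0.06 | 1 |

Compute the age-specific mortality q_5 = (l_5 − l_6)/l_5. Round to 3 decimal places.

0.875

q_5 = (l_5 − l_6) / l_5 = (0.48 − 0.06) / 0.48
     = 0.42 / 0.48 = 0.875 → 0.875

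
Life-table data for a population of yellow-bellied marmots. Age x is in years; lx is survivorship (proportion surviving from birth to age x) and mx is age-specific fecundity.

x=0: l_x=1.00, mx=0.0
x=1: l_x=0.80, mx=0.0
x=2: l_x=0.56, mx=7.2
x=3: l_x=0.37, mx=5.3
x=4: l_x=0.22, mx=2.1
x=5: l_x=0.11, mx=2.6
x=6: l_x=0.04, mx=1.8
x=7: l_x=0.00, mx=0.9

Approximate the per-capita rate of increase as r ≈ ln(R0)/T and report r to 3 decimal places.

0.740

R0 = Σ lx·mx = 0 + 0 + 4.032 + 1.961 + 0.462 + 0.286 + 0.072 + 0 = 6.813
Σ x·lx·mx = 17.657; T = 17.657/6.813 = 2.59166…
r ≈ ln(R0)/T = ln(6.813)/2.59166… = 0.74039… → 0.740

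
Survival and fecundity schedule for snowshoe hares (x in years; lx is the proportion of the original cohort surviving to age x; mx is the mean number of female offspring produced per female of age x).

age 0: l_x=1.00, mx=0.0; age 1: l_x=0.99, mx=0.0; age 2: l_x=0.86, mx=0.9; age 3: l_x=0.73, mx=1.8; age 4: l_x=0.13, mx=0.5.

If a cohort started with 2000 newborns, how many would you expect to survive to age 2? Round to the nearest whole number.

1720

Expected survivors = N0 · l_2 = 2000 × 0.86 = 1720 → 1720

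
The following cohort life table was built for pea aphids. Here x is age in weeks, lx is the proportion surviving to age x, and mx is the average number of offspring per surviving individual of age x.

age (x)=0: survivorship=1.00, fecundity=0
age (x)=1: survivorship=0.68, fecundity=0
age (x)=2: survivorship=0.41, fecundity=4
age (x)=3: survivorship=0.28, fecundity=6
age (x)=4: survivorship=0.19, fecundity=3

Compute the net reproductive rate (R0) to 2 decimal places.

lx·mx by age: 0, 0, 1.64, 1.68, 0.57
R0 = Σ lx·mx = 3.89 → 3.89

3.89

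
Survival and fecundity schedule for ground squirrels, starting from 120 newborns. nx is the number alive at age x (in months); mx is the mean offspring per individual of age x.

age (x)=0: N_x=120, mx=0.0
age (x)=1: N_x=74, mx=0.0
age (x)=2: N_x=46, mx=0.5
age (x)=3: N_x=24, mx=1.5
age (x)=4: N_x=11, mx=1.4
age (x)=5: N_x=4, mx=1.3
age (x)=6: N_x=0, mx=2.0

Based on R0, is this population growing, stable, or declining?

lx = nx/n0 = nx/120: 1, 0.61667…, 0.38333…, 0.2, 0.09167…, 0.03333…, 0
R0 = Σ lx·mx = 0 + 0 + 0.191667… + 0.3 + 0.128333… + 0.043333… + 0 = 0.663333…
R0 < 1, so the population is declining.

declining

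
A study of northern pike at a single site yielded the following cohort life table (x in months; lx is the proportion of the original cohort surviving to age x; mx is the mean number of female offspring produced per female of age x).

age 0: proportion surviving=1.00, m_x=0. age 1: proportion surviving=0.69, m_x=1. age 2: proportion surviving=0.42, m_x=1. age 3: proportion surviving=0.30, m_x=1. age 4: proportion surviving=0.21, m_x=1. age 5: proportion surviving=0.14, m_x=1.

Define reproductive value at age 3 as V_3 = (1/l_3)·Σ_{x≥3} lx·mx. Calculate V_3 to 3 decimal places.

2.167

lx·mx for x ≥ 3: 0.3, 0.21, 0.14 → sum = 0.65
V_3 = 0.65 / l_3 = 0.65 / 0.3 = 2.166667… → 2.167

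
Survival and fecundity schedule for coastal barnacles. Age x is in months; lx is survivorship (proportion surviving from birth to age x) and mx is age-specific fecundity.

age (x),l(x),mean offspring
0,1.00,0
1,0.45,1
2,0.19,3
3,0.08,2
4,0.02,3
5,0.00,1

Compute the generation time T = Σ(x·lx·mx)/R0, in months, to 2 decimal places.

1.86

lx·mx: 0, 0.45, 0.57, 0.16, 0.06, 0 → R0 = 1.24
x·lx·mx: 0, 0.45, 1.14, 0.48, 0.24, 0 → Σ = 2.31
T = 2.31 / 1.24 = 1.862903… → 1.86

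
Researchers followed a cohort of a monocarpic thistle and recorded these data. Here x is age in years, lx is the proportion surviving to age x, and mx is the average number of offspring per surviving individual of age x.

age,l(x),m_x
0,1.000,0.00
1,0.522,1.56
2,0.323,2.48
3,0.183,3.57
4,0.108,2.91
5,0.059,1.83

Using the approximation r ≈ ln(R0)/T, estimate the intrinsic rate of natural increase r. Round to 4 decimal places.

R0 = Σ lx·mx = 0 + 0.81432 + 0.80104 + 0.65331 + 0.31428 + 0.10797 = 2.69092
Σ x·lx·mx = 6.1733; T = 6.1733/2.69092 = 2.29412…
r ≈ ln(R0)/T = ln(2.69092)/2.29412… = 0.431487… → 0.4315

0.4315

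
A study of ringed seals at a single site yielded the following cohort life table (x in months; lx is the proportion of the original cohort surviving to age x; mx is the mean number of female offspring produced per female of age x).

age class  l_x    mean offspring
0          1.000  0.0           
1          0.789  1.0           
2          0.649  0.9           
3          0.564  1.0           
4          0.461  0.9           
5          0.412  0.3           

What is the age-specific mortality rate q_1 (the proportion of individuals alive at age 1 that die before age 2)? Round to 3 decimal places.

q_1 = (l_1 − l_2) / l_1 = (0.789 − 0.649) / 0.789
     = 0.14 / 0.789 = 0.17744… → 0.177

0.177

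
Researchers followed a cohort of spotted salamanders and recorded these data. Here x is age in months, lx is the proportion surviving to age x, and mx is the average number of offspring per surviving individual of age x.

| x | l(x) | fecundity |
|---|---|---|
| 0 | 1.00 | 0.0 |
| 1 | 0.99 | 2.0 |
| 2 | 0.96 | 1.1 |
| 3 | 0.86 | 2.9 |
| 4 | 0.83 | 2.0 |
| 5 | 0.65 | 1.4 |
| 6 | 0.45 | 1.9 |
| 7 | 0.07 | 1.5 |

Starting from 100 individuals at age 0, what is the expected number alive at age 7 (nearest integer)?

Expected survivors = N0 · l_7 = 100 × 0.07 = 7 → 7

7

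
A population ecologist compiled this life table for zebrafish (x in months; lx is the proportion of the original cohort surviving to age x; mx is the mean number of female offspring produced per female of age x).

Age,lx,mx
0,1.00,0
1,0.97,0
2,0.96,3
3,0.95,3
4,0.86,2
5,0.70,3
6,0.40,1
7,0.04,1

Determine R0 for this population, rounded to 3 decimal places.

lx·mx by age: 0, 0, 2.88, 2.85, 1.72, 2.1, 0.4, 0.04
R0 = Σ lx·mx = 9.99 → 9.990

9.990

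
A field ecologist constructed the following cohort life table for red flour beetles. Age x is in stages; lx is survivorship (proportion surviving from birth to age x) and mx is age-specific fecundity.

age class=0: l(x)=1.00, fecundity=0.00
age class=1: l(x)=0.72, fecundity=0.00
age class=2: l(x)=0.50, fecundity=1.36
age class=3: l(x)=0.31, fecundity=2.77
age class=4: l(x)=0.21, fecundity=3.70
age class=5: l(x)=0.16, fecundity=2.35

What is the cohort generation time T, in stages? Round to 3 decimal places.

3.315

lx·mx: 0, 0, 0.68, 0.8587, 0.777, 0.376 → R0 = 2.6917
x·lx·mx: 0, 0, 1.36, 2.5761, 3.108, 1.88 → Σ = 8.9241
T = 8.9241 / 2.6917 = 3.315414… → 3.315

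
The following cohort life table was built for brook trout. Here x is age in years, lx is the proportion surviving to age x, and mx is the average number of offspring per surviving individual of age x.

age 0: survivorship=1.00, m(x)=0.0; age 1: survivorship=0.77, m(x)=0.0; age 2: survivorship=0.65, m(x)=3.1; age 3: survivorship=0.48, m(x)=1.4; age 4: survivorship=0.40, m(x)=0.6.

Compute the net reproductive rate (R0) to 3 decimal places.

2.927

lx·mx by age: 0, 0, 2.015, 0.672, 0.24
R0 = Σ lx·mx = 2.927 → 2.927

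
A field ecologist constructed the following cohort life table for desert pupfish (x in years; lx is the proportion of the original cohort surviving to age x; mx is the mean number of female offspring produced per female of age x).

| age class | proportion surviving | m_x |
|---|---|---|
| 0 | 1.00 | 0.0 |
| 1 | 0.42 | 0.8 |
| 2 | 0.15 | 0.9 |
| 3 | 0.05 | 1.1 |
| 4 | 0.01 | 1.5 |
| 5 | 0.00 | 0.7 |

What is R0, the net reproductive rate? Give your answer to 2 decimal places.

lx·mx by age: 0, 0.336, 0.135, 0.055, 0.015, 0
R0 = Σ lx·mx = 0.541 → 0.54

0.54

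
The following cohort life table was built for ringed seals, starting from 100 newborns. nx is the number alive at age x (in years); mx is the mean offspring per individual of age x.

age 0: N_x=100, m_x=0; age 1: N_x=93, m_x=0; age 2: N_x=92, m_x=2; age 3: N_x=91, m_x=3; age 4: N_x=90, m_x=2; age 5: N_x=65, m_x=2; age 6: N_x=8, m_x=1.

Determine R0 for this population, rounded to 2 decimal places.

lx = nx/n0 = nx/100: 1, 0.93, 0.92, 0.91, 0.9, 0.65, 0.08
lx·mx by age: 0, 0, 1.84, 2.73, 1.8, 1.3, 0.08
R0 = Σ lx·mx = 7.75 → 7.75

7.75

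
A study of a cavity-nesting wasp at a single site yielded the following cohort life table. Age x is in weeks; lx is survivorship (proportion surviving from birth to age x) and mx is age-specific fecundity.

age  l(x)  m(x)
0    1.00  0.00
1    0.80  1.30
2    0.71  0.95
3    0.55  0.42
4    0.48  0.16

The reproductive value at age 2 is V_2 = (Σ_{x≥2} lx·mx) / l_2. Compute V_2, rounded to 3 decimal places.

lx·mx for x ≥ 2: 0.6745, 0.231, 0.0768 → sum = 0.9823
V_2 = 0.9823 / l_2 = 0.9823 / 0.71 = 1.383521… → 1.384

1.384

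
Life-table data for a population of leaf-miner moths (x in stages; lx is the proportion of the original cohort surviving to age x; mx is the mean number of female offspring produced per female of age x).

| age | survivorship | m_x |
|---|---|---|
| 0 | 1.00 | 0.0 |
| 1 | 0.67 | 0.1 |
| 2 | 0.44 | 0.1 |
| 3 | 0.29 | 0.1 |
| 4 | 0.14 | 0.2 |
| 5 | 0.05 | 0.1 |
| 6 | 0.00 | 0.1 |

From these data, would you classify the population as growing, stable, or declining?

declining

R0 = Σ lx·mx = 0 + 0.067 + 0.044 + 0.029 + 0.028 + 0.005 + 0 = 0.173
R0 < 1, so the population is declining.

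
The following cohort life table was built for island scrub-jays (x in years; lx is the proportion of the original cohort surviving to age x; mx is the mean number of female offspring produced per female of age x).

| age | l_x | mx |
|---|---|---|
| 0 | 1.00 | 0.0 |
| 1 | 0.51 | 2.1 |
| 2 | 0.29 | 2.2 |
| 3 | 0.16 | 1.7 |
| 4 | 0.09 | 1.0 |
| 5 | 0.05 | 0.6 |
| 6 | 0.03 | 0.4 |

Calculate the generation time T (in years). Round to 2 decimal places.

1.77

lx·mx: 0, 1.071, 0.638, 0.272, 0.09, 0.03, 0.012 → R0 = 2.113
x·lx·mx: 0, 1.071, 1.276, 0.816, 0.36, 0.15, 0.072 → Σ = 3.745
T = 3.745 / 2.113 = 1.772362… → 1.77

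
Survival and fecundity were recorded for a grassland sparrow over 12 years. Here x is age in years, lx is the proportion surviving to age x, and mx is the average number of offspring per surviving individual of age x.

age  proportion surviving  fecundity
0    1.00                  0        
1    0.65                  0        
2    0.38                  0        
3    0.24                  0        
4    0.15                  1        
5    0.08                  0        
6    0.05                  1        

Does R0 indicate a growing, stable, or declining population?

declining

R0 = Σ lx·mx = 0 + 0 + 0 + 0 + 0.15 + 0 + 0.05 = 0.2
R0 < 1, so the population is declining.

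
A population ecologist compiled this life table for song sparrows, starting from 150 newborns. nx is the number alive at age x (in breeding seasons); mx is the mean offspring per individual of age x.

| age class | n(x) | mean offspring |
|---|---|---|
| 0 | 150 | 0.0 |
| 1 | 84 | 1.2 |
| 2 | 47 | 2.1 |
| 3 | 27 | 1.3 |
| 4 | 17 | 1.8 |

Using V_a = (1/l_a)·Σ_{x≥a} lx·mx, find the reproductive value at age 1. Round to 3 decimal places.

lx = nx/n0 = nx/150: 1, 0.56, 0.31333…, 0.18, 0.11333…
lx·mx for x ≥ 1: 0.672, 0.658…, 0.234, 0.204… → sum = 1.768…
V_1 = 1.768… / l_1 = 1.768… / 0.56 = 3.157143… → 3.157

3.157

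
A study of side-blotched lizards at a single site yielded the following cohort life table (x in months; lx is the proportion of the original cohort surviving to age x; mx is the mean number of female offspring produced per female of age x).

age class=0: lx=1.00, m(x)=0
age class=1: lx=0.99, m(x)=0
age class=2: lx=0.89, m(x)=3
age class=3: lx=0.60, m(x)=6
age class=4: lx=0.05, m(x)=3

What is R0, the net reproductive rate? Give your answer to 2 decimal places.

lx·mx by age: 0, 0, 2.67, 3.6, 0.15
R0 = Σ lx·mx = 6.42 → 6.42

6.42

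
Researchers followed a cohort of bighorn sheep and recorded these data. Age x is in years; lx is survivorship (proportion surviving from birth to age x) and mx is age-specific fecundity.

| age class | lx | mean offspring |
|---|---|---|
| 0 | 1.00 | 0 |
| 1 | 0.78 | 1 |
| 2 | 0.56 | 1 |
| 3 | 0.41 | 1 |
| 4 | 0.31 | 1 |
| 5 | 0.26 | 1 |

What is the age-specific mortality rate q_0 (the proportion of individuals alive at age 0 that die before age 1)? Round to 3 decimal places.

0.220

q_0 = (l_0 − l_1) / l_0 = (1 − 0.78) / 1
     = 0.22 / 1 = 0.22 → 0.220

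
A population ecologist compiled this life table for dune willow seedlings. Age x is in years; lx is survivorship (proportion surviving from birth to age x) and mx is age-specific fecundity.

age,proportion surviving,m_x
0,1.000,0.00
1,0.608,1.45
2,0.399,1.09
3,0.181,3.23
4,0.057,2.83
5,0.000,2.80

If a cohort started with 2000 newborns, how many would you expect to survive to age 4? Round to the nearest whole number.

Expected survivors = N0 · l_4 = 2000 × 0.057 = 114 → 114

114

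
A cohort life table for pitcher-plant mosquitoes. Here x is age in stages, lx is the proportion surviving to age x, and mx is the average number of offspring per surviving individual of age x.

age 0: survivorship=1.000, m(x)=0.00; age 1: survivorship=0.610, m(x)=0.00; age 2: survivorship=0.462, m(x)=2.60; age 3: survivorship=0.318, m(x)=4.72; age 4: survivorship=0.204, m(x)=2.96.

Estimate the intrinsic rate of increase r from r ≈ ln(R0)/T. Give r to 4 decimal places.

R0 = Σ lx·mx = 0 + 0 + 1.2012 + 1.50096 + 0.60384 = 3.306
Σ x·lx·mx = 9.32064; T = 9.32064/3.306 = 2.81931…
r ≈ ln(R0)/T = ln(3.306)/2.81931… = 0.424125… → 0.4241

0.4241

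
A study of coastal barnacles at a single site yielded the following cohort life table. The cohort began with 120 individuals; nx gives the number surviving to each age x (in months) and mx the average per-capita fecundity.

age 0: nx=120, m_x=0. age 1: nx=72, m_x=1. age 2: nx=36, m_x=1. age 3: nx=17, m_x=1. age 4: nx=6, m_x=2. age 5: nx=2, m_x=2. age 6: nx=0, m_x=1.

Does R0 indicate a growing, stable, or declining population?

growing

lx = nx/n0 = nx/120: 1, 0.6, 0.3, 0.14167…, 0.05, 0.01667…, 0
R0 = Σ lx·mx = 0 + 0.6 + 0.3 + 0.141667… + 0.1 + 0.033333… + 0 = 1.175…
R0 > 1, so the population is growing.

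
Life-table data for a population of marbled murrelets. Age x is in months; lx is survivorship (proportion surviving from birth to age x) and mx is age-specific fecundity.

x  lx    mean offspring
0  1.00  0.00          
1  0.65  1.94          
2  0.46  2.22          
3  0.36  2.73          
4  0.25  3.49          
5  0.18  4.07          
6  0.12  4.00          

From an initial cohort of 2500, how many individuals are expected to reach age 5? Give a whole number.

Expected survivors = N0 · l_5 = 2500 × 0.18 = 450 → 450

450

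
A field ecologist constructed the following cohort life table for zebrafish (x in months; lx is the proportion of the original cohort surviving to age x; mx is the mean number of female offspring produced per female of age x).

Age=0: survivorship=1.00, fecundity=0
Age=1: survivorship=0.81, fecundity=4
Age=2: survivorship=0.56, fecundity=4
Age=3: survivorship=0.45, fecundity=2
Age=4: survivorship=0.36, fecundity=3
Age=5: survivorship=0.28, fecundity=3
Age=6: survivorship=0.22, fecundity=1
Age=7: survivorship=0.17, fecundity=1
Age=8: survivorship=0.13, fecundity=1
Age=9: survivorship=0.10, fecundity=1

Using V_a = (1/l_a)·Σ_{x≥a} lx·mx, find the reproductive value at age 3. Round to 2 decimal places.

lx·mx for x ≥ 3: 0.9, 1.08, 0.84, 0.22, 0.17, 0.13, 0.1 → sum = 3.44
V_3 = 3.44 / l_3 = 3.44 / 0.45 = 7.644444… → 7.64

7.64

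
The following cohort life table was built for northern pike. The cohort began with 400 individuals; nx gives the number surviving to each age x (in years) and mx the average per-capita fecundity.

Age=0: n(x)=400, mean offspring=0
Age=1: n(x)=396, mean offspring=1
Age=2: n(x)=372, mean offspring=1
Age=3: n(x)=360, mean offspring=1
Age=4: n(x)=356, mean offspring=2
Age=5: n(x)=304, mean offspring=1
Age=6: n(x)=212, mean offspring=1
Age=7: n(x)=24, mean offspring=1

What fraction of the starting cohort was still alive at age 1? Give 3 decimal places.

0.990

l_1 = n_1/n_0 = 396/400 = 0.99 → 0.990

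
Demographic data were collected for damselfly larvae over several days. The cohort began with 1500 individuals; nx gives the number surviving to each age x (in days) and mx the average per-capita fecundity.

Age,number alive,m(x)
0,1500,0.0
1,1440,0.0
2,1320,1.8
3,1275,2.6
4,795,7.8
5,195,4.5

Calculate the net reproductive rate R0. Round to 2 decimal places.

lx = nx/n0 = nx/1500: 1, 0.96, 0.88, 0.85, 0.53, 0.13
lx·mx by age: 0, 0, 1.584, 2.21, 4.134, 0.585
R0 = Σ lx·mx = 8.513 → 8.51

8.51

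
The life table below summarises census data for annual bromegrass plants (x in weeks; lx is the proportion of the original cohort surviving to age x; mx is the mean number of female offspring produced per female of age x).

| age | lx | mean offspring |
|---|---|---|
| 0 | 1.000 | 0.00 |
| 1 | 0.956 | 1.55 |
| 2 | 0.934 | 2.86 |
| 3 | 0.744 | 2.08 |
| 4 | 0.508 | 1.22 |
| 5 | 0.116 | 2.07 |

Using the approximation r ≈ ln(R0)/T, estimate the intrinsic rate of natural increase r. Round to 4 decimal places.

0.8147

R0 = Σ lx·mx = 0 + 1.4818 + 2.67124 + 1.54752 + 0.61976 + 0.24012 = 6.56044
Σ x·lx·mx = 15.14648; T = 15.14648/6.56044 = 2.30876…
r ≈ ln(R0)/T = ln(6.56044)/2.30876… = 0.814748… → 0.8147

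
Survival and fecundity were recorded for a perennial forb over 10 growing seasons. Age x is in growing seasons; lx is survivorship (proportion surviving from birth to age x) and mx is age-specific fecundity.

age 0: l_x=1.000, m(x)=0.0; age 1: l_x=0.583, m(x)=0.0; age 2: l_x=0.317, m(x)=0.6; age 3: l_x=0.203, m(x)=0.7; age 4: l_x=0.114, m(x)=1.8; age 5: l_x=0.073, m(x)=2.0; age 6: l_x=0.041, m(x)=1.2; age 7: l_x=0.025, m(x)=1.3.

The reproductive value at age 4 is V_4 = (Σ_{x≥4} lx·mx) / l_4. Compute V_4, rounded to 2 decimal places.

3.80

lx·mx for x ≥ 4: 0.2052, 0.146, 0.0492, 0.0325 → sum = 0.4329
V_4 = 0.4329 / l_4 = 0.4329 / 0.114 = 3.797368… → 3.80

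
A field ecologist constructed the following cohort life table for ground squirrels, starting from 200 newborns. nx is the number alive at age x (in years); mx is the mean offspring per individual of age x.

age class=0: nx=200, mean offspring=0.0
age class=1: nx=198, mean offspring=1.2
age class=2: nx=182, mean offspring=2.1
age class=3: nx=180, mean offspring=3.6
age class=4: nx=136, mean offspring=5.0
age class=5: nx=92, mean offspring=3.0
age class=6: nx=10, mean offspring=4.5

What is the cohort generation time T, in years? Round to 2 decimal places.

lx = nx/n0 = nx/200: 1, 0.99, 0.91, 0.9, 0.68, 0.46, 0.05
lx·mx: 0, 1.188, 1.911, 3.24, 3.4, 1.38, 0.225 → R0 = 11.344
x·lx·mx: 0, 1.188, 3.822, 9.72, 13.6, 6.9, 1.35 → Σ = 36.58
T = 36.58 / 11.344 = 3.224612… → 3.22

3.22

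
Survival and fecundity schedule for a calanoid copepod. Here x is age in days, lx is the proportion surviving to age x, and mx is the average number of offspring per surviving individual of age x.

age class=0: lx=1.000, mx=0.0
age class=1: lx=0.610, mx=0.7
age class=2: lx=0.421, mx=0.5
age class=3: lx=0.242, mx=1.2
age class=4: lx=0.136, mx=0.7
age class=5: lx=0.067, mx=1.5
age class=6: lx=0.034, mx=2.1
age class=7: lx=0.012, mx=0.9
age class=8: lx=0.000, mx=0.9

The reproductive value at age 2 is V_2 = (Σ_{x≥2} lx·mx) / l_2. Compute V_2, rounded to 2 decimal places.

lx·mx for x ≥ 2: 0.2105, 0.2904, 0.0952, 0.1005, 0.0714, 0.0108, 0 → sum = 0.7788
V_2 = 0.7788 / l_2 = 0.7788 / 0.421 = 1.849881… → 1.85

1.85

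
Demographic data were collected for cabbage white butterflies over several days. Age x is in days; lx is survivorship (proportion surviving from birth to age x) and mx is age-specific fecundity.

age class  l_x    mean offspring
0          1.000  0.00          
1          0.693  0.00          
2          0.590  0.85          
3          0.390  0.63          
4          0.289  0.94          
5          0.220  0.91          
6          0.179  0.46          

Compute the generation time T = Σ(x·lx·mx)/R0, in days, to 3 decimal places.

3.321

lx·mx: 0, 0, 0.5015, 0.2457, 0.27166, 0.2002, 0.08234 → R0 = 1.3014
x·lx·mx: 0, 0, 1.003, 0.7371, 1.08664, 1.001, 0.49404 → Σ = 4.32178
T = 4.32178 / 1.3014 = 3.32087… → 3.321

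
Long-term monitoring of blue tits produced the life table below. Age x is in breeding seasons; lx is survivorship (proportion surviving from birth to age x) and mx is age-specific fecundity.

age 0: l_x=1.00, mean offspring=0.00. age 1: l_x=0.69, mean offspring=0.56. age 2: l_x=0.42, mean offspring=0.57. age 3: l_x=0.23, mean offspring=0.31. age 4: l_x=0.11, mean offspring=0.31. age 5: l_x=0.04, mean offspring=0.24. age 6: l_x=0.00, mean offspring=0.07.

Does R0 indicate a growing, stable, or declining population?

R0 = Σ lx·mx = 0 + 0.3864 + 0.2394 + 0.0713 + 0.0341 + 0.0096 + 0 = 0.7408
R0 < 1, so the population is declining.

declining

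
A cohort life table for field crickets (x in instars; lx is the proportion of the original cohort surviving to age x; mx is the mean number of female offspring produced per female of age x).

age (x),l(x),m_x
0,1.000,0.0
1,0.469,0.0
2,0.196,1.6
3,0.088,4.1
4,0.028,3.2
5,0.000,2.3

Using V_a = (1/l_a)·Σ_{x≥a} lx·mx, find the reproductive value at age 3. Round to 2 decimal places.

lx·mx for x ≥ 3: 0.3608, 0.0896, 0 → sum = 0.4504
V_3 = 0.4504 / l_3 = 0.4504 / 0.088 = 5.118182… → 5.12

5.12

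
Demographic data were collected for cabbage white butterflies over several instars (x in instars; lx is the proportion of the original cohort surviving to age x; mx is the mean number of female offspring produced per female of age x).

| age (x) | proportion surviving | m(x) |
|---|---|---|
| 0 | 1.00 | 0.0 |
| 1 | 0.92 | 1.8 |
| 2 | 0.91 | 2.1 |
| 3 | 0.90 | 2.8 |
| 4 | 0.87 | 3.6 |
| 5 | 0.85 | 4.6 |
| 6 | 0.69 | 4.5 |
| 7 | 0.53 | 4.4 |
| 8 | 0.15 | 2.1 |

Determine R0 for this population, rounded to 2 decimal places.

lx·mx by age: 0, 1.656, 1.911, 2.52, 3.132, 3.91, 3.105, 2.332, 0.315
R0 = Σ lx·mx = 18.881 → 18.88

18.88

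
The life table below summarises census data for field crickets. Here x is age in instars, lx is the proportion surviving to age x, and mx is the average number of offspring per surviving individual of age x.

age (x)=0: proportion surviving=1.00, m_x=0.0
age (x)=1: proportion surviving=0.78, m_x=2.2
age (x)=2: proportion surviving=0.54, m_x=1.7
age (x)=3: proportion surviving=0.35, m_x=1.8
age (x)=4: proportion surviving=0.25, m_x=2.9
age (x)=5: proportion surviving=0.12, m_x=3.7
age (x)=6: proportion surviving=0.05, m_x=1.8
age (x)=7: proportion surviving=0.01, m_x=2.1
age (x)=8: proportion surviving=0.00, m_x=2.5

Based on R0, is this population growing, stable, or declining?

growing

R0 = Σ lx·mx = 0 + 1.716 + 0.918 + 0.63 + 0.725 + 0.444 + 0.09 + 0.021 + 0 = 4.544
R0 > 1, so the population is growing.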